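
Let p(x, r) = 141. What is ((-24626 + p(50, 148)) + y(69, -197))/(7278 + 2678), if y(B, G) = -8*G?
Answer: -22909/9956 ≈ -2.3010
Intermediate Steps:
((-24626 + p(50, 148)) + y(69, -197))/(7278 + 2678) = ((-24626 + 141) - 8*(-197))/(7278 + 2678) = (-24485 + 1576)/9956 = -22909*1/9956 = -22909/9956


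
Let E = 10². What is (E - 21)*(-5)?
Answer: -395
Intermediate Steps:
E = 100
(E - 21)*(-5) = (100 - 21)*(-5) = 79*(-5) = -395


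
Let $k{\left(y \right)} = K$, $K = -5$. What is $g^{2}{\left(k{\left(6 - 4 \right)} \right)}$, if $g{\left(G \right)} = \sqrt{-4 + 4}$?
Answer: $0$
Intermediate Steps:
$k{\left(y \right)} = -5$
$g{\left(G \right)} = 0$ ($g{\left(G \right)} = \sqrt{0} = 0$)
$g^{2}{\left(k{\left(6 - 4 \right)} \right)} = 0^{2} = 0$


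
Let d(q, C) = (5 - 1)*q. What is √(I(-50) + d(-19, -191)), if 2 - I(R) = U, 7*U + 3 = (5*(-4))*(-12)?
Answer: I*√5285/7 ≈ 10.385*I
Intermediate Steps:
U = 237/7 (U = -3/7 + ((5*(-4))*(-12))/7 = -3/7 + (-20*(-12))/7 = -3/7 + (⅐)*240 = -3/7 + 240/7 = 237/7 ≈ 33.857)
I(R) = -223/7 (I(R) = 2 - 1*237/7 = 2 - 237/7 = -223/7)
d(q, C) = 4*q
√(I(-50) + d(-19, -191)) = √(-223/7 + 4*(-19)) = √(-223/7 - 76) = √(-755/7) = I*√5285/7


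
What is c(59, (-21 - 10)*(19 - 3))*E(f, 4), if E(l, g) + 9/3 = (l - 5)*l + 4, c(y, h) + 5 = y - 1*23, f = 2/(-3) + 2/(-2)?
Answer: 3379/9 ≈ 375.44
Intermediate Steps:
f = -5/3 (f = 2*(-1/3) + 2*(-1/2) = -2/3 - 1 = -5/3 ≈ -1.6667)
c(y, h) = -28 + y (c(y, h) = -5 + (y - 1*23) = -5 + (y - 23) = -5 + (-23 + y) = -28 + y)
E(l, g) = 1 + l*(-5 + l) (E(l, g) = -3 + ((l - 5)*l + 4) = -3 + ((-5 + l)*l + 4) = -3 + (l*(-5 + l) + 4) = -3 + (4 + l*(-5 + l)) = 1 + l*(-5 + l))
c(59, (-21 - 10)*(19 - 3))*E(f, 4) = (-28 + 59)*(1 + (-5/3)**2 - 5*(-5/3)) = 31*(1 + 25/9 + 25/3) = 31*(109/9) = 3379/9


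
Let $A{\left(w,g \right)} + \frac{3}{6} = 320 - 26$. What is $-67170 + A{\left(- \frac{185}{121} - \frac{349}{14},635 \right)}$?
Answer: $- \frac{133753}{2} \approx -66877.0$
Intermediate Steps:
$A{\left(w,g \right)} = \frac{587}{2}$ ($A{\left(w,g \right)} = - \frac{1}{2} + \left(320 - 26\right) = - \frac{1}{2} + 294 = \frac{587}{2}$)
$-67170 + A{\left(- \frac{185}{121} - \frac{349}{14},635 \right)} = -67170 + \frac{587}{2} = - \frac{133753}{2}$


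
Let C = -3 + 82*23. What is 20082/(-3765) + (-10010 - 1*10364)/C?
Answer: -38174172/2363165 ≈ -16.154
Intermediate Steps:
C = 1883 (C = -3 + 1886 = 1883)
20082/(-3765) + (-10010 - 1*10364)/C = 20082/(-3765) + (-10010 - 1*10364)/1883 = 20082*(-1/3765) + (-10010 - 10364)*(1/1883) = -6694/1255 - 20374*1/1883 = -6694/1255 - 20374/1883 = -38174172/2363165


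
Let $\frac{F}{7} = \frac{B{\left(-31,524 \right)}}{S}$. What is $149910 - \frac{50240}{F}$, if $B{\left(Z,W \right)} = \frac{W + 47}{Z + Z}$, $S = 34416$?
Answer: $\frac{107800900350}{3997} \approx 2.697 \cdot 10^{7}$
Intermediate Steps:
$B{\left(Z,W \right)} = \frac{47 + W}{2 Z}$
$F = - \frac{3997}{2133792}$ ($F = 7 \frac{\frac{1}{2} \frac{1}{-31} \left(47 + 524\right)}{34416} = 7 \cdot \frac{1}{2} \left(- \frac{1}{31}\right) 571 \cdot \frac{1}{34416} = 7 \left(\left(- \frac{571}{62}\right) \frac{1}{34416}\right) = 7 \left(- \frac{571}{2133792}\right) = - \frac{3997}{2133792} \approx -0.0018732$)
$149910 - \frac{50240}{F} = 149910 - \frac{50240}{- \frac{3997}{2133792}} = 149910 - - \frac{107201710080}{3997} = 149910 + \frac{107201710080}{3997} = \frac{107800900350}{3997}$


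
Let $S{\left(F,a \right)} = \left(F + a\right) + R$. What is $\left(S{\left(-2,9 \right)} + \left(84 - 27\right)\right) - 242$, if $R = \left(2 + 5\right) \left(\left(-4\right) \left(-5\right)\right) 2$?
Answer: $102$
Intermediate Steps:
$R = 280$ ($R = 7 \cdot 20 \cdot 2 = 140 \cdot 2 = 280$)
$S{\left(F,a \right)} = 280 + F + a$ ($S{\left(F,a \right)} = \left(F + a\right) + 280 = 280 + F + a$)
$\left(S{\left(-2,9 \right)} + \left(84 - 27\right)\right) - 242 = \left(\left(280 - 2 + 9\right) + \left(84 - 27\right)\right) - 242 = \left(287 + 57\right) - 242 = 344 - 242 = 102$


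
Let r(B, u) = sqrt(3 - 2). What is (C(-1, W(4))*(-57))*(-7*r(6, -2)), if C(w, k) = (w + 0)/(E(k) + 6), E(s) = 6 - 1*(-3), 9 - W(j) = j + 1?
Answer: -133/5 ≈ -26.600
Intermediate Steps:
W(j) = 8 - j (W(j) = 9 - (j + 1) = 9 - (1 + j) = 9 + (-1 - j) = 8 - j)
r(B, u) = 1 (r(B, u) = sqrt(1) = 1)
E(s) = 9 (E(s) = 6 + 3 = 9)
C(w, k) = w/15 (C(w, k) = (w + 0)/(9 + 6) = w/15)
(C(-1, W(4))*(-57))*(-7*r(6, -2)) = (((1/15)*(-1))*(-57))*(-7*1) = -1/15*(-57)*(-7) = (19/5)*(-7) = -133/5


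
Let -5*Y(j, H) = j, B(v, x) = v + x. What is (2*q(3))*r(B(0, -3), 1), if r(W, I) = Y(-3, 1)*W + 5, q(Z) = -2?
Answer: -64/5 ≈ -12.800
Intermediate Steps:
Y(j, H) = -j/5
r(W, I) = 5 + 3*W/5 (r(W, I) = (-⅕*(-3))*W + 5 = 3*W/5 + 5 = 5 + 3*W/5)
(2*q(3))*r(B(0, -3), 1) = (2*(-2))*(5 + 3*(0 - 3)/5) = -4*(5 + (⅗)*(-3)) = -4*(5 - 9/5) = -4*16/5 = -64/5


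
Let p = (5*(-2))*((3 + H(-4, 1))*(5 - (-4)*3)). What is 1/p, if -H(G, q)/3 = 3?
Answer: 1/1020 ≈ 0.00098039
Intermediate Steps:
H(G, q) = -9 (H(G, q) = -3*3 = -9)
p = 1020 (p = (5*(-2))*((3 - 9)*(5 - (-4)*3)) = -(-60)*(5 - 1*(-12)) = -(-60)*(5 + 12) = -(-60)*17 = -10*(-102) = 1020)
1/p = 1/1020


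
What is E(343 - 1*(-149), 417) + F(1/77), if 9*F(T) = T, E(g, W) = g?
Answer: 340957/693 ≈ 492.00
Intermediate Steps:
F(T) = T/9
E(343 - 1*(-149), 417) + F(1/77) = (343 - 1*(-149)) + (⅑)/77 = (343 + 149) + (⅑)*(1/77) = 492 + 1/693 = 340957/693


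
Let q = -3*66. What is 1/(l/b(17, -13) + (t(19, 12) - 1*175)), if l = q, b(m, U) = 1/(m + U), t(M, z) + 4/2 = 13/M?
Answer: -19/18398 ≈ -0.0010327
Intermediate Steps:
t(M, z) = -2 + 13/M
b(m, U) = 1/(U + m)
q = -198
l = -198
1/(l/b(17, -13) + (t(19, 12) - 1*175)) = 1/(-198/(1/(-13 + 17)) + ((-2 + 13/19) - 1*175)) = 1/(-198/(1/4) + ((-2 + 13*(1/19)) - 175)) = 1/(-198/1/4 + ((-2 + 13/19) - 175)) = 1/(-198*4 + (-25/19 - 175)) = 1/(-792 - 3350/19) = 1/(-18398/19) = -19/18398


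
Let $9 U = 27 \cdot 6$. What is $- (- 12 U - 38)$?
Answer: $254$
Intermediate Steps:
$U = 18$ ($U = \frac{27 \cdot 6}{9} = \frac{1}{9} \cdot 162 = 18$)
$- (- 12 U - 38) = - (\left(-12\right) 18 - 38) = - (-216 - 38) = \left(-1\right) \left(-254\right) = 254$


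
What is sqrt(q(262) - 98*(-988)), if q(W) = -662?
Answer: sqrt(96162) ≈ 310.10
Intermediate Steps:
sqrt(q(262) - 98*(-988)) = sqrt(-662 - 98*(-988)) = sqrt(-662 + 96824) = sqrt(96162)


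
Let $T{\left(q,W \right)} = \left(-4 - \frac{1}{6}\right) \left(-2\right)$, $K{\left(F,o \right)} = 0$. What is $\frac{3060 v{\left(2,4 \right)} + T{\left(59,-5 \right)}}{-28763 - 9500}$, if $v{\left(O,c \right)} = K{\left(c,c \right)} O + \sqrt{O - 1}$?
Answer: $- \frac{9205}{114789} \approx -0.080191$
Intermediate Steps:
$T{\left(q,W \right)} = \frac{25}{3}$ ($T{\left(q,W \right)} = \left(-4 - \frac{1}{6}\right) \left(-2\right) = \left(- \frac{25}{6}\right) \left(-2\right) = \frac{25}{3}$)
$v{\left(O,c \right)} = \sqrt{-1 + O}$ ($v{\left(O,c \right)} = 0 O + \sqrt{O - 1} = 0 + \sqrt{-1 + O} = \sqrt{-1 + O}$)
$\frac{3060 v{\left(2,4 \right)} + T{\left(59,-5 \right)}}{-28763 - 9500} = \frac{3060 \sqrt{-1 + 2} + \frac{25}{3}}{-28763 - 9500} = \frac{3060 \sqrt{1} + \frac{25}{3}}{-38263} = \left(3060 \cdot 1 + \frac{25}{3}\right) \left(- \frac{1}{38263}\right) = \left(3060 + \frac{25}{3}\right) \left(- \frac{1}{38263}\right) = \frac{9205}{3} \left(- \frac{1}{38263}\right) = - \frac{9205}{114789}$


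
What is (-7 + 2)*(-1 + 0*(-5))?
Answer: 5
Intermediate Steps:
(-7 + 2)*(-1 + 0*(-5)) = -5*(-1 + 0) = -5*(-1) = 5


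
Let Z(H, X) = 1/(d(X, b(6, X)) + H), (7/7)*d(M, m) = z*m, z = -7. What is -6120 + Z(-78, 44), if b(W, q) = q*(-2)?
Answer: -3292559/538 ≈ -6120.0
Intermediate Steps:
b(W, q) = -2*q
d(M, m) = -7*m
Z(H, X) = 1/(H + 14*X) (Z(H, X) = 1/(-(-14)*X + H) = 1/(14*X + H) = 1/(H + 14*X))
-6120 + Z(-78, 44) = -6120 + 1/(-78 + 14*44) = -6120 + 1/(-78 + 616) = -6120 + 1/538 = -3292559/538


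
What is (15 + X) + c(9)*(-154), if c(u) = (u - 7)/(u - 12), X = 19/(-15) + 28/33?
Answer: 19346/165 ≈ 117.25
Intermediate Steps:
X = -23/55 (X = 19*(-1/15) + 28*(1/33) = -19/15 + 28/33 = -23/55 ≈ -0.41818)
c(u) = (-7 + u)/(-12 + u)
(15 + X) + c(9)*(-154) = (15 - 23/55) + ((-7 + 9)/(-12 + 9))*(-154) = 802/55 + (2/(-3))*(-154) = 802/55 - ⅓*2*(-154) = 802/55 - ⅔*(-154) = 802/55 + 308/3 = 19346/165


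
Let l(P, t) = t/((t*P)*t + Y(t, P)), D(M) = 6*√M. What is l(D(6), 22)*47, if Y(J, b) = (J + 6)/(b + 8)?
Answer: 14476/481059265 + 28536849*√6/481059265 ≈ 0.14534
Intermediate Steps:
Y(J, b) = (6 + J)/(8 + b)
l(P, t) = t/(P*t² + (6 + t)/(8 + P)) (l(P, t) = t/((t*P)*t + (6 + t)/(8 + P)) = t/((P*t)*t + (6 + t)/(8 + P)) = t/(P*t² + (6 + t)/(8 + P)))
l(D(6), 22)*47 = (22*(8 + 6*√6)/(6 + 22 + (6*√6)*22²*(8 + 6*√6)))*47 = (22*(8 + 6*√6)/(6 + 22 + (6*√6)*484*(8 + 6*√6)))*47 = (22*(8 + 6*√6)/(6 + 22 + 2904*√6*(8 + 6*√6)))*47 = (22*(8 + 6*√6)/(28 + 2904*√6*(8 + 6*√6)))*47 = 1034*(8 + 6*√6)/(28 + 2904*√6*(8 + 6*√6))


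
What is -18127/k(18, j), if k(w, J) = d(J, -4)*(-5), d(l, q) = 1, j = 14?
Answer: 18127/5 ≈ 3625.4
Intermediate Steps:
k(w, J) = -5 (k(w, J) = 1*(-5) = -5)
-18127/k(18, j) = -18127/(-5) = -18127*(-⅕) = 18127/5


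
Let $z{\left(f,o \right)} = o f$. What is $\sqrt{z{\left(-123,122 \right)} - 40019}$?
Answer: $5 i \sqrt{2201} \approx 234.57 i$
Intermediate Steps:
$z{\left(f,o \right)} = f o$
$\sqrt{z{\left(-123,122 \right)} - 40019} = \sqrt{\left(-123\right) 122 - 40019} = \sqrt{-15006 - 40019} = \sqrt{-55025} = 5 i \sqrt{2201}$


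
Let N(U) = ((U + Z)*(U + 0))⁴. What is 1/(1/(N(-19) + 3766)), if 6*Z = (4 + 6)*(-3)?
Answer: 43237383862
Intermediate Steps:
Z = -5 (Z = ((4 + 6)*(-3))/6 = (10*(-3))/6 = (⅙)*(-30) = -5)
N(U) = U⁴*(-5 + U)⁴ (N(U) = ((U - 5)*(U + 0))⁴ = ((-5 + U)*U)⁴ = (U*(-5 + U))⁴ = U⁴*(-5 + U)⁴)
1/(1/(N(-19) + 3766)) = 1/(1/((-19)⁴*(-5 - 19)⁴ + 3766)) = 1/(1/(130321*(-24)⁴ + 3766)) = 1/(1/(130321*331776 + 3766)) = 1/(1/(43237380096 + 3766)) = 1/(1/43237383862) = 43237383862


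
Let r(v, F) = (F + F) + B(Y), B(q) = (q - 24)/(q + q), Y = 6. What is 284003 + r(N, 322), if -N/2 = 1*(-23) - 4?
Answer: 569291/2 ≈ 2.8465e+5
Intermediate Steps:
N = 54 (N = -2*(1*(-23) - 4) = -2*(-23 - 4) = -2*(-27) = 54)
B(q) = (-24 + q)/(2*q) (B(q) = (-24 + q)/((2*q)) = (-24 + q)*(1/(2*q)) = (-24 + q)/(2*q))
r(v, F) = -3/2 + 2*F (r(v, F) = (F + F) + (½)*(-24 + 6)/6 = 2*F + (½)*(⅙)*(-18) = 2*F - 3/2 = -3/2 + 2*F)
284003 + r(N, 322) = 284003 + (-3/2 + 2*322) = 284003 + (-3/2 + 644) = 284003 + 1285/2 = 569291/2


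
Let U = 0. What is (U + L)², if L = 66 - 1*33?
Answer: 1089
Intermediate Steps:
L = 33 (L = 66 - 33 = 33)
(U + L)² = (0 + 33)² = 33² = 1089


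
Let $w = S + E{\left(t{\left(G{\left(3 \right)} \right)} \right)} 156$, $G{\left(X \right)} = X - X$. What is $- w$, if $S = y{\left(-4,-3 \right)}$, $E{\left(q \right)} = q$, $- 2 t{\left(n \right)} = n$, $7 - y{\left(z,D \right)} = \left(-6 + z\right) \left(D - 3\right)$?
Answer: $53$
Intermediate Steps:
$G{\left(X \right)} = 0$
$y{\left(z,D \right)} = 7 - \left(-6 + z\right) \left(-3 + D\right)$ ($y{\left(z,D \right)} = 7 - \left(-6 + z\right) \left(D - 3\right) = 7 - \left(-6 + z\right) \left(-3 + D\right)$)
$t{\left(n \right)} = - \frac{n}{2}$
$S = -53$ ($S = -11 + 3 \left(-4\right) + 6 \left(-3\right) - \left(-3\right) \left(-4\right) = -11 - 12 - 18 - 12 = -53$)
$w = -53$ ($w = -53 + \left(- \frac{1}{2}\right) 0 \cdot 156 = -53 + 0 \cdot 156 = -53 + 0 = -53$)
$- w = \left(-1\right) \left(-53\right) = 53$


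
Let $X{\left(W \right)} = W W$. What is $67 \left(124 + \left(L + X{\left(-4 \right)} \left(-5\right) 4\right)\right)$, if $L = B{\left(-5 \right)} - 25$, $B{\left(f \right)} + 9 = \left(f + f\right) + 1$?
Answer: $-16013$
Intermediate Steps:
$X{\left(W \right)} = W^{2}$
$B{\left(f \right)} = -8 + 2 f$ ($B{\left(f \right)} = -9 + \left(\left(f + f\right) + 1\right) = -9 + \left(2 f + 1\right) = -9 + \left(1 + 2 f\right) = -8 + 2 f$)
$L = -43$ ($L = \left(-8 + 2 \left(-5\right)\right) - 25 = \left(-8 - 10\right) - 25 = -18 - 25 = -43$)
$67 \left(124 + \left(L + X{\left(-4 \right)} \left(-5\right) 4\right)\right) = 67 \left(124 + \left(-43 + \left(-4\right)^{2} \left(-5\right) 4\right)\right) = 67 \left(124 + \left(-43 + 16 \left(-5\right) 4\right)\right) = 67 \left(124 - 363\right) = 67 \left(-239\right) = -16013$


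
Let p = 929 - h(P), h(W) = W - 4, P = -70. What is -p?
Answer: -1003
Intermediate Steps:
h(W) = -4 + W
p = 1003 (p = 929 - (-4 - 70) = 929 - 1*(-74) = 929 + 74 = 1003)
-p = -1*1003 = -1003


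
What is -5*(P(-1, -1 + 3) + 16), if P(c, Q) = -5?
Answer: -55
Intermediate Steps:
-5*(P(-1, -1 + 3) + 16) = -5*(-5 + 16) = -5*11 = -55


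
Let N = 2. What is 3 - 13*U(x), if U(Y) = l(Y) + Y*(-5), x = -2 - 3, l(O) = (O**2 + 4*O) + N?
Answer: -413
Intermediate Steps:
l(O) = 2 + O**2 + 4*O (l(O) = (O**2 + 4*O) + 2 = 2 + O**2 + 4*O)
x = -5
U(Y) = 2 + Y**2 - Y (U(Y) = (2 + Y**2 + 4*Y) + Y*(-5) = (2 + Y**2 + 4*Y) - 5*Y = 2 + Y**2 - Y)
3 - 13*U(x) = 3 - 13*(2 + (-5)**2 - 1*(-5)) = 3 - 13*(2 + 25 + 5) = 3 - 13*32 = 3 - 416 = -413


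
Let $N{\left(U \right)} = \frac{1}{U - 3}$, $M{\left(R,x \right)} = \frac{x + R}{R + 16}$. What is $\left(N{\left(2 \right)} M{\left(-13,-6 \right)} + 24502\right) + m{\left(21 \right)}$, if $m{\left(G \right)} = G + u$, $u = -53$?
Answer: $\frac{73429}{3} \approx 24476.0$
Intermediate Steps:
$M{\left(R,x \right)} = \frac{R + x}{16 + R}$
$m{\left(G \right)} = -53 + G$ ($m{\left(G \right)} = G - 53 = -53 + G$)
$N{\left(U \right)} = \frac{1}{-3 + U}$
$\left(N{\left(2 \right)} M{\left(-13,-6 \right)} + 24502\right) + m{\left(21 \right)} = \left(\frac{\frac{1}{16 - 13} \left(-13 - 6\right)}{-3 + 2} + 24502\right) + \left(-53 + 21\right) = \left(\frac{\frac{1}{3} \left(-19\right)}{-1} + 24502\right) - 32 = \left(- \frac{-19}{3} + 24502\right) - 32 = \left(\left(-1\right) \left(- \frac{19}{3}\right) + 24502\right) - 32 = \left(\frac{19}{3} + 24502\right) - 32 = \frac{73525}{3} - 32 = \frac{73429}{3}$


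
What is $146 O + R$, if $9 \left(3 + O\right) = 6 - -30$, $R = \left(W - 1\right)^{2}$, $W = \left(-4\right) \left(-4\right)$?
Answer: $371$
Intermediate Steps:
$W = 16$
$R = 225$ ($R = \left(16 - 1\right)^{2} = 15^{2} = 225$)
$O = 1$ ($O = -3 + \frac{6 - -30}{9} = -3 + \frac{6 + 30}{9} = -3 + \frac{1}{9} \cdot 36 = -3 + 4 = 1$)
$146 O + R = 146 \cdot 1 + 225 = 146 + 225 = 371$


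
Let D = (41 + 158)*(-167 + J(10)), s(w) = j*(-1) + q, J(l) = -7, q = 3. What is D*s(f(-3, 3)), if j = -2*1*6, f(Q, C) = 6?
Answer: -519390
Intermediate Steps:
j = -12 (j = -2*6 = -12)
s(w) = 15 (s(w) = -12*(-1) + 3 = 12 + 3 = 15)
D = -34626 (D = (41 + 158)*(-167 - 7) = 199*(-174) = -34626)
D*s(f(-3, 3)) = -34626*15 = -519390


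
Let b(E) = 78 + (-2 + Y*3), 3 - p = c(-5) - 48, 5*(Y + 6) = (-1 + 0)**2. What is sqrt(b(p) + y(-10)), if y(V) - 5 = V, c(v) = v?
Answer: 2*sqrt(335)/5 ≈ 7.3212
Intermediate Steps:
Y = -29/5 (Y = -6 + (-1 + 0)**2/5 = -6 + (1/5)*(-1)**2 = -6 + (1/5)*1 = -6 + 1/5 = -29/5 ≈ -5.8000)
y(V) = 5 + V
p = 56 (p = 3 - (-5 - 48) = 3 - 1*(-53) = 3 + 53 = 56)
b(E) = 293/5 (b(E) = 78 + (-2 - 29/5*3) = 78 + (-2 - 87/5) = 78 - 97/5 = 293/5)
sqrt(b(p) + y(-10)) = sqrt(293/5 + (5 - 10)) = sqrt(293/5 - 5) = sqrt(268/5) = 2*sqrt(335)/5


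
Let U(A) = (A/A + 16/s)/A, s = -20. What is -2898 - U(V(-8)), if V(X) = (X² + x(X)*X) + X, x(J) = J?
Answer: -1738801/600 ≈ -2898.0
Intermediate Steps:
V(X) = X + 2*X² (V(X) = (X² + X*X) + X = (X² + X²) + X = 2*X² + X = X + 2*X²)
U(A) = 1/(5*A) (U(A) = (A/A + 16/(-20))/A = (1 + 16*(-1/20))/A = (1 - ⅘)/A = 1/(5*A))
-2898 - U(V(-8)) = -2898 - 1/(5*((-8*(1 + 2*(-8))))) = -2898 - 1/(5*((-8*(1 - 16)))) = -2898 - 1/(5*((-8*(-15)))) = -2898 - 1/(5*120) = -2898 - 1*1/600 = -2898 - 1/600 = -1738801/600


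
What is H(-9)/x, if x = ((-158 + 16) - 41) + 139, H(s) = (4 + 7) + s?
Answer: -1/22 ≈ -0.045455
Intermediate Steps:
H(s) = 11 + s
x = -44 (x = (-142 - 41) + 139 = -183 + 139 = -44)
H(-9)/x = (11 - 9)/(-44) = 2*(-1/44) = -1/22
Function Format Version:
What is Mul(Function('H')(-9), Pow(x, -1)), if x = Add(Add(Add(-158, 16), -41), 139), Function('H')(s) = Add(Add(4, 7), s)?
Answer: Rational(-1, 22) ≈ -0.045455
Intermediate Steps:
Function('H')(s) = Add(11, s)
x = -44 (x = Add(Add(-142, -41), 139) = Add(-183, 139) = -44)
Mul(Function('H')(-9), Pow(x, -1)) = Mul(Add(11, -9), Pow(-44, -1)) = Mul(2, Rational(-1, 44)) = Rational(-1, 22)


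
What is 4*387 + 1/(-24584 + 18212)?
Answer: 9863855/6372 ≈ 1548.0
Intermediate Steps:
4*387 + 1/(-24584 + 18212) = 1548 + 1/(-6372) = 1548 - 1/6372 = 9863855/6372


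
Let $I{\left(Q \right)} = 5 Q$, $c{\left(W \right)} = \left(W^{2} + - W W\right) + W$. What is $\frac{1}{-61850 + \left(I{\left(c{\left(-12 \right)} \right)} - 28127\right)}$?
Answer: $- \frac{1}{90037} \approx -1.1107 \cdot 10^{-5}$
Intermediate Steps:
$c{\left(W \right)} = W$ ($c{\left(W \right)} = \left(W^{2} - W^{2}\right) + W = 0 + W = W$)
$\frac{1}{-61850 + \left(I{\left(c{\left(-12 \right)} \right)} - 28127\right)} = \frac{1}{-61850 + \left(5 \left(-12\right) - 28127\right)} = \frac{1}{-61850 - 28187} = \frac{1}{-90037} = - \frac{1}{90037}$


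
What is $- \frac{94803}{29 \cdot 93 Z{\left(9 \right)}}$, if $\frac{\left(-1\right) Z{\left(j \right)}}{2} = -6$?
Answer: $- \frac{31601}{10788} \approx -2.9293$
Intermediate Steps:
$Z{\left(j \right)} = 12$ ($Z{\left(j \right)} = \left(-2\right) \left(-6\right) = 12$)
$- \frac{94803}{29 \cdot 93 Z{\left(9 \right)}} = - \frac{94803}{29 \cdot 93 \cdot 12} = - \frac{94803}{2697 \cdot 12} = - \frac{94803}{32364} = \left(-94803\right) \frac{1}{32364} = - \frac{31601}{10788}$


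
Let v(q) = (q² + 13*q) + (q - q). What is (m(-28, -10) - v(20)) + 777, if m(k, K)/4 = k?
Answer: 5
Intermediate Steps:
m(k, K) = 4*k
v(q) = q² + 13*q (v(q) = (q² + 13*q) + 0 = q² + 13*q)
(m(-28, -10) - v(20)) + 777 = (4*(-28) - 20*(13 + 20)) + 777 = (-112 - 20*33) + 777 = (-112 - 1*660) + 777 = (-112 - 660) + 777 = -772 + 777 = 5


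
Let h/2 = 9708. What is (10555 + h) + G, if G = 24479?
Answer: 54450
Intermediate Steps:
h = 19416 (h = 2*9708 = 19416)
(10555 + h) + G = (10555 + 19416) + 24479 = 29971 + 24479 = 54450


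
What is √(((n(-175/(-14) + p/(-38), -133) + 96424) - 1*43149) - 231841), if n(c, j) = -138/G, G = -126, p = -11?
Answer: I*√78747123/21 ≈ 422.57*I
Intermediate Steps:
n(c, j) = 23/21 (n(c, j) = -138/(-126) = -138*(-1/126) = 23/21)
√(((n(-175/(-14) + p/(-38), -133) + 96424) - 1*43149) - 231841) = √(((23/21 + 96424) - 1*43149) - 231841) = √((2024927/21 - 43149) - 231841) = √(1118798/21 - 231841) = √(-3749863/21) = I*√78747123/21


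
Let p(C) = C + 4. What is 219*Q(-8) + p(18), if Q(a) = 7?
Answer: 1555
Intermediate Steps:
p(C) = 4 + C
219*Q(-8) + p(18) = 219*7 + (4 + 18) = 1533 + 22 = 1555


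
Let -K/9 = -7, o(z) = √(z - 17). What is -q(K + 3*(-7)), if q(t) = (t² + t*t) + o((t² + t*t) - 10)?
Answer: -3528 - 3*√389 ≈ -3587.2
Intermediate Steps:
o(z) = √(-17 + z)
K = 63 (K = -9*(-7) = 63)
q(t) = √(-27 + 2*t²) + 2*t² (q(t) = (t² + t*t) + √(-17 + ((t² + t*t) - 10)) = (t² + t²) + √(-17 + ((t² + t²) - 10)) = 2*t² + √(-17 + (2*t² - 10)) = 2*t² + √(-17 + (-10 + 2*t²)) = 2*t² + √(-27 + 2*t²) = √(-27 + 2*t²) + 2*t²)
-q(K + 3*(-7)) = -(√(-27 + 2*(63 + 3*(-7))²) + 2*(63 + 3*(-7))²) = -(√(-27 + 2*(63 - 21)²) + 2*(63 - 21)²) = -(√(-27 + 2*42²) + 2*42²) = -(√(-27 + 2*1764) + 2*1764) = -(√(-27 + 3528) + 3528) = -(√3501 + 3528) = -(3*√389 + 3528) = -(3528 + 3*√389) = -3528 - 3*√389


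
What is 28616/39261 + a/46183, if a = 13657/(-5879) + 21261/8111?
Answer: 63019184286831644/86461220048436147 ≈ 0.72887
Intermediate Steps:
a = 14221492/47684569 (a = 13657*(-1/5879) + 21261*(1/8111) = -13657/5879 + 21261/8111 = 14221492/47684569 ≈ 0.29824)
28616/39261 + a/46183 = 28616/39261 + (14221492/47684569)/46183 = 28616*(1/39261) + (14221492/47684569)*(1/46183) = 28616/39261 + 14221492/2202216450127 = 63019184286831644/86461220048436147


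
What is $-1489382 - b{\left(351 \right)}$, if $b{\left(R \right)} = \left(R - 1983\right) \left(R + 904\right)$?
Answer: $558778$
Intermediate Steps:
$b{\left(R \right)} = \left(-1983 + R\right) \left(904 + R\right)$
$-1489382 - b{\left(351 \right)} = -1489382 - \left(-1792632 + 351^{2} - 378729\right) = -1489382 - \left(-1792632 + 123201 - 378729\right) = -1489382 - -2048160 = -1489382 + 2048160 = 558778$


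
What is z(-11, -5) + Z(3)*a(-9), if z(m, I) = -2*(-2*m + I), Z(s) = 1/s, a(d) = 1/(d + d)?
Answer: -1837/54 ≈ -34.018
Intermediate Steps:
a(d) = 1/(2*d)
z(m, I) = -2*I + 4*m (z(m, I) = -2*(I - 2*m) = -2*I + 4*m)
z(-11, -5) + Z(3)*a(-9) = (-2*(-5) + 4*(-11)) + ((1/2)/(-9))/3 = (10 - 44) + ((1/2)*(-1/9))/3 = -34 + (1/3)*(-1/18) = -34 - 1/54 = -1837/54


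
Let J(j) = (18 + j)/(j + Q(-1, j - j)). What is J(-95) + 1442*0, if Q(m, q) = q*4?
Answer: 77/95 ≈ 0.81053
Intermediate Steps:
Q(m, q) = 4*q
J(j) = (18 + j)/j (J(j) = (18 + j)/(j + 4*(j - j)) = (18 + j)/(j + 4*0) = (18 + j)/(j + 0) = (18 + j)/j)
J(-95) + 1442*0 = (18 - 95)/(-95) + 1442*0 = -1/95*(-77) + 0 = 77/95 + 0 = 77/95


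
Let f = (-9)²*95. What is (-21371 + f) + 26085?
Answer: 12409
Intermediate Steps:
f = 7695 (f = 81*95 = 7695)
(-21371 + f) + 26085 = (-21371 + 7695) + 26085 = -13676 + 26085 = 12409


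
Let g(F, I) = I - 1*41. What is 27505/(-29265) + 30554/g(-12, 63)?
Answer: 89355770/64383 ≈ 1387.9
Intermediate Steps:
g(F, I) = -41 + I (g(F, I) = I - 41 = -41 + I)
27505/(-29265) + 30554/g(-12, 63) = 27505/(-29265) + 30554/(-41 + 63) = 27505*(-1/29265) + 30554/22 = -5501/5853 + 30554*(1/22) = -5501/5853 + 15277/11 = 89355770/64383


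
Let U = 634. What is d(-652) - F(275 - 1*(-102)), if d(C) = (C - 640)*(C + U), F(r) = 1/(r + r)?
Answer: 17535023/754 ≈ 23256.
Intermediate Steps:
F(r) = 1/(2*r)
d(C) = (-640 + C)*(634 + C) (d(C) = (C - 640)*(C + 634) = (-640 + C)*(634 + C))
d(-652) - F(275 - 1*(-102)) = (-405760 + (-652)² - 6*(-652)) - 1/(2*(275 - 1*(-102))) = (-405760 + 425104 + 3912) - 1/(2*(275 + 102)) = 23256 - 1/(2*377) = 23256 - 1*1/754 = 23256 - 1/754 = 17535023/754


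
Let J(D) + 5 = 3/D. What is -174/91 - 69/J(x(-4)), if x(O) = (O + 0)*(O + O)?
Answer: 173610/14287 ≈ 12.152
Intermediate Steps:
x(O) = 2*O² (x(O) = O*(2*O) = 2*O²)
J(D) = -5 + 3/D
-174/91 - 69/J(x(-4)) = -174/91 - 69/(-5 + 3/((2*(-4)²))) = -174*1/91 - 69/(-5 + 3/((2*16))) = -174/91 - 69/(-5 + 3/32) = -174/91 - 69/(-157/32) = -174/91 - 69*(-32/157) = -174/91 + 2208/157 = 173610/14287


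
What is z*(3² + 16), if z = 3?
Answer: 75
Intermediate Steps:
z*(3² + 16) = 3*(3² + 16) = 3*(9 + 16) = 3*25 = 75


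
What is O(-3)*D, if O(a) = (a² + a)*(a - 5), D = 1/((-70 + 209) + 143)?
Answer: -8/47 ≈ -0.17021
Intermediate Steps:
D = 1/282 (D = 1/(139 + 143) = 1/282 ≈ 0.0035461)
O(a) = (-5 + a)*(a + a²) (O(a) = (a + a²)*(-5 + a) = (-5 + a)*(a + a²))
O(-3)*D = -3*(-5 + (-3)² - 4*(-3))*(1/282) = -3*(-5 + 9 + 12)*(1/282) = -3*16*(1/282) = -48*1/282 = -8/47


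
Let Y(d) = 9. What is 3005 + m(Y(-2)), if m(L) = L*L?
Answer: 3086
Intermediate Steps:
m(L) = L**2
3005 + m(Y(-2)) = 3005 + 9**2 = 3005 + 81 = 3086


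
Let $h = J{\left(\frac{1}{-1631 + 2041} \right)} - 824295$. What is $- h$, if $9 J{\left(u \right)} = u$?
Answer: $\frac{3041648549}{3690} \approx 8.243 \cdot 10^{5}$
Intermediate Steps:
$J{\left(u \right)} = \frac{u}{9}$
$h = - \frac{3041648549}{3690}$ ($h = \frac{1}{9 \left(-1631 + 2041\right)} - 824295 = \frac{1}{9 \cdot 410} + \left(-1208789 + \left(-232879 + 617373\right)\right) = \frac{1}{9} \cdot \frac{1}{410} + \left(-1208789 + 384494\right) = \frac{1}{3690} - 824295 = - \frac{3041648549}{3690} \approx -8.243 \cdot 10^{5}$)
$- h = \left(-1\right) \left(- \frac{3041648549}{3690}\right) = \frac{3041648549}{3690}$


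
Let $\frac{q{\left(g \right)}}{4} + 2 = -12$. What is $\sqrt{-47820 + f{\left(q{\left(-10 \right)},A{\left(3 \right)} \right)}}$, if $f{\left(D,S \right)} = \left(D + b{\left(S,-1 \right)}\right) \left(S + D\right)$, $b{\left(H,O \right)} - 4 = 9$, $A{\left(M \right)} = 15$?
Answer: $i \sqrt{46057} \approx 214.61 i$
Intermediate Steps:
$q{\left(g \right)} = -56$ ($q{\left(g \right)} = -8 + 4 \left(-12\right) = -8 - 48 = -56$)
$b{\left(H,O \right)} = 13$ ($b{\left(H,O \right)} = 4 + 9 = 13$)
$f{\left(D,S \right)} = \left(13 + D\right) \left(D + S\right)$ ($f{\left(D,S \right)} = \left(D + 13\right) \left(S + D\right) = \left(13 + D\right) \left(D + S\right)$)
$\sqrt{-47820 + f{\left(q{\left(-10 \right)},A{\left(3 \right)} \right)}} = \sqrt{-47820 + \left(\left(-56\right)^{2} + 13 \left(-56\right) + 13 \cdot 15 - 840\right)} = \sqrt{-47820 + \left(3136 - 728 + 195 - 840\right)} = \sqrt{-47820 + 1763} = \sqrt{-46057} = i \sqrt{46057}$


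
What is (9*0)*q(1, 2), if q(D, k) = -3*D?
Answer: 0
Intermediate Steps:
(9*0)*q(1, 2) = (9*0)*(-3*1) = 0*(-3) = 0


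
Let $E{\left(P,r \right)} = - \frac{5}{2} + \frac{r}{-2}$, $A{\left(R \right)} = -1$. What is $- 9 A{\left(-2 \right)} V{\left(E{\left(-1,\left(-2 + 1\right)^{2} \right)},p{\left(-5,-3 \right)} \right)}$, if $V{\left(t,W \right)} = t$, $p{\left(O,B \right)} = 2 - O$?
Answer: $-27$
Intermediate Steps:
$E{\left(P,r \right)} = - \frac{5}{2} - \frac{r}{2}$ ($E{\left(P,r \right)} = \left(-5\right) \frac{1}{2} + r \left(- \frac{1}{2}\right) = - \frac{5}{2} - \frac{r}{2}$)
$- 9 A{\left(-2 \right)} V{\left(E{\left(-1,\left(-2 + 1\right)^{2} \right)},p{\left(-5,-3 \right)} \right)} = \left(-9\right) \left(-1\right) \left(- \frac{5}{2} - \frac{\left(-2 + 1\right)^{2}}{2}\right) = 9 \left(- \frac{5}{2} - \frac{\left(-1\right)^{2}}{2}\right) = 9 \left(- \frac{5}{2} - \frac{1}{2}\right) = 9 \left(-3\right) = -27$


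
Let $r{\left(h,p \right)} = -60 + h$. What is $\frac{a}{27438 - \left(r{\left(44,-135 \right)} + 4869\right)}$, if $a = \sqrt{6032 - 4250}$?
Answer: $\frac{9 \sqrt{22}}{22585} \approx 0.0018691$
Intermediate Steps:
$a = 9 \sqrt{22}$ ($a = \sqrt{6032 - 4250} = \sqrt{1782} = 9 \sqrt{22} \approx 42.214$)
$\frac{a}{27438 - \left(r{\left(44,-135 \right)} + 4869\right)} = \frac{9 \sqrt{22}}{27438 - \left(\left(-60 + 44\right) + 4869\right)} = \frac{9 \sqrt{22}}{27438 - \left(-16 + 4869\right)} = \frac{9 \sqrt{22}}{27438 - 4853} = \frac{9 \sqrt{22}}{22585}$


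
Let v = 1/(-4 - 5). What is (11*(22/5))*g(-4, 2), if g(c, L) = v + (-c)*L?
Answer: 17182/45 ≈ 381.82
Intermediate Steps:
v = -⅑ (v = 1/(-9) = -⅑ ≈ -0.11111)
g(c, L) = -⅑ - L*c (g(c, L) = -⅑ + (-c)*L = -⅑ - L*c)
(11*(22/5))*g(-4, 2) = (11*(22/5))*(-⅑ - 1*2*(-4)) = (11*(22*(⅕)))*(-⅑ + 8) = (11*(22/5))*(71/9) = (242/5)*(71/9) = 17182/45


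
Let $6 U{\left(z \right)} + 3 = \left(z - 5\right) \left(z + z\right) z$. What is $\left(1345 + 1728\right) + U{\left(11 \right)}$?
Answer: $\frac{6629}{2} \approx 3314.5$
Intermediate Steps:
$U{\left(z \right)} = - \frac{1}{2} + \frac{z^{2} \left(-5 + z\right)}{3}$ ($U{\left(z \right)} = - \frac{1}{2} + \frac{\left(z - 5\right) \left(z + z\right) z}{6} = - \frac{1}{2} + \frac{\left(-5 + z\right) 2 z z}{6} = - \frac{1}{2} + \frac{2 z \left(-5 + z\right) z}{6} = - \frac{1}{2} + \frac{2 z^{2} \left(-5 + z\right)}{6} = - \frac{1}{2} + \frac{z^{2} \left(-5 + z\right)}{3}$)
$\left(1345 + 1728\right) + U{\left(11 \right)} = \left(1345 + 1728\right) - \left(\frac{1}{2} - \frac{1331}{3} + \frac{605}{3}\right) = 3073 - - \frac{483}{2} = 3073 + \frac{483}{2} = \frac{6629}{2}$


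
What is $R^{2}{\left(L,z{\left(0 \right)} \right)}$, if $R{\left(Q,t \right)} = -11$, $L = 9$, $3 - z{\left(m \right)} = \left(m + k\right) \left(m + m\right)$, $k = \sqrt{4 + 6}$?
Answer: $121$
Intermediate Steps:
$k = \sqrt{10} \approx 3.1623$
$z{\left(m \right)} = 3 - 2 m \left(m + \sqrt{10}\right)$ ($z{\left(m \right)} = 3 - \left(m + \sqrt{10}\right) \left(m + m\right) = 3 - \left(m + \sqrt{10}\right) 2 m = 3 - 2 m \left(m + \sqrt{10}\right)$)
$R^{2}{\left(L,z{\left(0 \right)} \right)} = \left(-11\right)^{2} = 121$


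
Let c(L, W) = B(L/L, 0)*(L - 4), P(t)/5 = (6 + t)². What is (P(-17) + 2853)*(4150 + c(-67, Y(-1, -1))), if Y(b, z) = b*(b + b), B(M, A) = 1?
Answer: 14105182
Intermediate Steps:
Y(b, z) = 2*b² (Y(b, z) = b*(2*b) = 2*b²)
P(t) = 5*(6 + t)²
c(L, W) = -4 + L (c(L, W) = 1*(L - 4) = 1*(-4 + L) = -4 + L)
(P(-17) + 2853)*(4150 + c(-67, Y(-1, -1))) = (5*(6 - 17)² + 2853)*(4150 + (-4 - 67)) = (5*(-11)² + 2853)*(4150 - 71) = (5*121 + 2853)*4079 = (605 + 2853)*4079 = 3458*4079 = 14105182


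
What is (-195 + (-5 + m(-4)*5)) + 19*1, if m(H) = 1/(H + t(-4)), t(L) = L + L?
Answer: -2177/12 ≈ -181.42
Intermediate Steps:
t(L) = 2*L
m(H) = 1/(-8 + H) (m(H) = 1/(H + 2*(-4)) = 1/(H - 8) = 1/(-8 + H))
(-195 + (-5 + m(-4)*5)) + 19*1 = (-195 + (-5 + 5/(-8 - 4))) + 19*1 = (-195 + (-5 + 5/(-12))) + 19 = (-195 + (-5 - 1/12*5)) + 19 = (-195 + (-5 - 5/12)) + 19 = (-195 - 65/12) + 19 = -2405/12 + 19 = -2177/12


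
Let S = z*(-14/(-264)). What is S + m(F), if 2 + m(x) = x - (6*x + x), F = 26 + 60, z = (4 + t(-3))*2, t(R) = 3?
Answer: -34139/66 ≈ -517.26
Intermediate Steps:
z = 14 (z = (4 + 3)*2 = 7*2 = 14)
F = 86
S = 49/66 (S = 14*(-14/(-264)) = 14*(-14*(-1/264)) = 14*(7/132) = 49/66 ≈ 0.74242)
m(x) = -2 - 6*x (m(x) = -2 + (x - (6*x + x)) = -2 + (x - 7*x) = -2 - 6*x)
S + m(F) = 49/66 + (-2 - 6*86) = 49/66 + (-2 - 516) = 49/66 - 518 = -34139/66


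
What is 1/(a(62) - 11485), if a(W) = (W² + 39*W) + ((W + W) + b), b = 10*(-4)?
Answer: -1/5139 ≈ -0.00019459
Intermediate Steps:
b = -40
a(W) = -40 + W² + 41*W (a(W) = (W² + 39*W) + ((W + W) - 40) = (W² + 39*W) + (2*W - 40) = (W² + 39*W) + (-40 + 2*W) = -40 + W² + 41*W)
1/(a(62) - 11485) = 1/((-40 + 62² + 41*62) - 11485) = 1/((-40 + 3844 + 2542) - 11485) = 1/(6346 - 11485) = 1/(-5139) = -1/5139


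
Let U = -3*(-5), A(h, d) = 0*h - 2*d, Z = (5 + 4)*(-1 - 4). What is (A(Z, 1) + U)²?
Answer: 169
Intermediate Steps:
Z = -45 (Z = 9*(-5) = -45)
A(h, d) = -2*d (A(h, d) = 0 - 2*d = -2*d)
U = 15
(A(Z, 1) + U)² = (-2*1 + 15)² = (-2 + 15)² = 13² = 169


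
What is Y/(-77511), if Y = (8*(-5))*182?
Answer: 1040/11073 ≈ 0.093922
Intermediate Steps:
Y = -7280 (Y = -40*182 = -7280)
Y/(-77511) = -7280/(-77511) = -7280*(-1/77511) = 1040/11073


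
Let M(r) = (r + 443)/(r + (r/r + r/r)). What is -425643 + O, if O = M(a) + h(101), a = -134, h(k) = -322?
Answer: -18742563/44 ≈ -4.2597e+5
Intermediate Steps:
M(r) = (443 + r)/(2 + r) (M(r) = (443 + r)/(r + (1 + 1)) = (443 + r)/(r + 2) = (443 + r)/(2 + r))
O = -14271/44 (O = (443 - 134)/(2 - 134) - 322 = 309/(-132) - 322 = -1/132*309 - 322 = -103/44 - 322 = -14271/44 ≈ -324.34)
-425643 + O = -425643 - 14271/44 = -18742563/44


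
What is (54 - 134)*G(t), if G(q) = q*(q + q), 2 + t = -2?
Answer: -2560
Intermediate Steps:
t = -4 (t = -2 - 2 = -4)
G(q) = 2*q² (G(q) = q*(2*q) = 2*q²)
(54 - 134)*G(t) = (54 - 134)*(2*(-4)²) = -160*16 = -80*32 = -2560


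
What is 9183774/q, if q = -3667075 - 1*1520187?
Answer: -4591887/2593631 ≈ -1.7704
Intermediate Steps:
q = -5187262 (q = -3667075 - 1520187 = -5187262)
9183774/q = 9183774/(-5187262) = 9183774*(-1/5187262) = -4591887/2593631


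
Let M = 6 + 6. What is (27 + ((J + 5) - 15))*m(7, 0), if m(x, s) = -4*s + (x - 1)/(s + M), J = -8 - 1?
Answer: 4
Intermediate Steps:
M = 12
J = -9
m(x, s) = -4*s + (-1 + x)/(12 + s) (m(x, s) = -4*s + (x - 1)/(s + 12) = -4*s + (-1 + x)/(12 + s))
(27 + ((J + 5) - 15))*m(7, 0) = (27 + ((-9 + 5) - 15))*((-1 + 7 - 48*0 - 4*0²)/(12 + 0)) = (27 + (-4 - 15))*((-1 + 7 + 0 - 4*0)/12) = (27 - 19)*((-1 + 7 + 0 + 0)/12) = 8*((1/12)*6) = 8*(½) = 4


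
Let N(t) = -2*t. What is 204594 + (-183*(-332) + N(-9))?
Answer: 265368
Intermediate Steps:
204594 + (-183*(-332) + N(-9)) = 204594 + (-183*(-332) - 2*(-9)) = 204594 + (60756 + 18) = 204594 + 60774 = 265368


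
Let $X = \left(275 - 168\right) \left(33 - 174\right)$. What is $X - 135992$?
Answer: $-151079$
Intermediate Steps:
$X = -15087$ ($X = 107 \left(-141\right) = -15087$)
$X - 135992 = -15087 - 135992 = -151079$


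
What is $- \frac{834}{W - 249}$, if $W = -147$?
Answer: $\frac{139}{66} \approx 2.1061$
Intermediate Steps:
$- \frac{834}{W - 249} = - \frac{834}{-147 - 249} = - \frac{834}{-396} = \left(-834\right) \left(- \frac{1}{396}\right) = \frac{139}{66}$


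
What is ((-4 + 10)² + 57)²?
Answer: 8649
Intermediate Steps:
((-4 + 10)² + 57)² = (6² + 57)² = (36 + 57)² = 93² = 8649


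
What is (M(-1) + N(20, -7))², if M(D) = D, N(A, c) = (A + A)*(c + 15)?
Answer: 101761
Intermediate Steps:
N(A, c) = 2*A*(15 + c) (N(A, c) = (2*A)*(15 + c) = 2*A*(15 + c))
(M(-1) + N(20, -7))² = (-1 + 2*20*(15 - 7))² = (-1 + 2*20*8)² = (-1 + 320)² = 319² = 101761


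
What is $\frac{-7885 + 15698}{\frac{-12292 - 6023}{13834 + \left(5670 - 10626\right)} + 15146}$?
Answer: $\frac{69363814}{134447873} \approx 0.51592$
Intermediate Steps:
$\frac{-7885 + 15698}{\frac{-12292 - 6023}{13834 + \left(5670 - 10626\right)} + 15146} = \frac{7813}{- \frac{18315}{13834 - 4956} + 15146} = \frac{7813}{- \frac{18315}{8878} + 15146} = \frac{7813}{\frac{134447873}{8878}} = 7813 \cdot \frac{8878}{134447873} = \frac{69363814}{134447873}$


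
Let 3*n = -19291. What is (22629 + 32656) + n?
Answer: 146564/3 ≈ 48855.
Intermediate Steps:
n = -19291/3 (n = (⅓)*(-19291) = -19291/3 ≈ -6430.3)
(22629 + 32656) + n = (22629 + 32656) - 19291/3 = 55285 - 19291/3 = 146564/3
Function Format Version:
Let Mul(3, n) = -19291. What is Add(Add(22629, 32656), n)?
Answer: Rational(146564, 3) ≈ 48855.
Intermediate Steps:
n = Rational(-19291, 3) (n = Mul(Rational(1, 3), -19291) = Rational(-19291, 3) ≈ -6430.3)
Add(Add(22629, 32656), n) = Add(Add(22629, 32656), Rational(-19291, 3)) = Add(55285, Rational(-19291, 3)) = Rational(146564, 3)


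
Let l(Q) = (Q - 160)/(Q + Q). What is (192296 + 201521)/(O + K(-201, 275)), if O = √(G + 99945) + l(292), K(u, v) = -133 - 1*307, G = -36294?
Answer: -3691727985374/2765754133 - 58762222204*√1299/2765754133 ≈ -2100.6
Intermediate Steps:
K(u, v) = -440 (K(u, v) = -133 - 307 = -440)
l(Q) = (-160 + Q)/(2*Q) (l(Q) = (-160 + Q)/((2*Q)) = (-160 + Q)*(1/(2*Q)) = (-160 + Q)/(2*Q))
O = 33/146 + 7*√1299 (O = √(-36294 + 99945) + (½)*(-160 + 292)/292 = √63651 + (½)*(1/292)*132 = 7*√1299 + 33/146 = 33/146 + 7*√1299 ≈ 252.52)
(192296 + 201521)/(O + K(-201, 275)) = (192296 + 201521)/((33/146 + 7*√1299) - 440) = 393817/(-64207/146 + 7*√1299)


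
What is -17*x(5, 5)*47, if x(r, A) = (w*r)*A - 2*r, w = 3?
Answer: -51935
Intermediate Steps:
x(r, A) = -2*r + 3*A*r (x(r, A) = (3*r)*A - 2*r = 3*A*r - 2*r = -2*r + 3*A*r)
-17*x(5, 5)*47 = -85*(-2 + 3*5)*47 = -85*(-2 + 15)*47 = -85*13*47 = -17*65*47 = -1105*47 = -51935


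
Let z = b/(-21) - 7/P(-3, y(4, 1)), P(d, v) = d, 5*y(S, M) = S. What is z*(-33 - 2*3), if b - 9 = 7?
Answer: -429/7 ≈ -61.286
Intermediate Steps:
y(S, M) = S/5
b = 16 (b = 9 + 7 = 16)
z = 11/7 (z = 16/(-21) - 7/(-3) = 16*(-1/21) - 7*(-⅓) = -16/21 + 7/3 = 11/7 ≈ 1.5714)
z*(-33 - 2*3) = 11*(-33 - 2*3)/7 = 11*(-33 - 6)/7 = (11/7)*(-39) = -429/7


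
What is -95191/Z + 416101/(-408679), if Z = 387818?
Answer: -200274020307/158493072422 ≈ -1.2636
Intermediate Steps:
-95191/Z + 416101/(-408679) = -95191/387818 + 416101/(-408679) = -95191*1/387818 + 416101*(-1/408679) = -95191/387818 - 416101/408679 = -200274020307/158493072422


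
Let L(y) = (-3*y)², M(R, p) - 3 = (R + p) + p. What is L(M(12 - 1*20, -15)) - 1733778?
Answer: -1722753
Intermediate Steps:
M(R, p) = 3 + R + 2*p (M(R, p) = 3 + ((R + p) + p) = 3 + (R + 2*p) = 3 + R + 2*p)
L(y) = 9*y²
L(M(12 - 1*20, -15)) - 1733778 = 9*(3 + (12 - 1*20) + 2*(-15))² - 1733778 = 9*(3 + (12 - 20) - 30)² - 1733778 = 9*(3 - 8 - 30)² - 1733778 = 9*(-35)² - 1733778 = 9*1225 - 1733778 = 11025 - 1733778 = -1722753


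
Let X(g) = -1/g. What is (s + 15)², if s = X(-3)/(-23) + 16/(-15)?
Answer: 23059204/119025 ≈ 193.73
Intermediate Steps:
s = -373/345 (s = -1/(-3)/(-23) + 16/(-15) = -1*(-⅓)*(-1/23) + 16*(-1/15) = (⅓)*(-1/23) - 16/15 = -1/69 - 16/15 = -373/345 ≈ -1.0812)
(s + 15)² = (-373/345 + 15)² = (4802/345)² = 23059204/119025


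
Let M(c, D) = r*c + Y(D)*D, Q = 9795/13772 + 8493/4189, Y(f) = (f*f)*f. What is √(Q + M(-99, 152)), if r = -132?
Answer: √444160305791104788491221/28845454 ≈ 23104.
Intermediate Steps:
Y(f) = f³ (Y(f) = f²*f = f³)
Q = 157996851/57690908 (Q = 9795*(1/13772) + 8493*(1/4189) = 9795/13772 + 8493/4189 = 157996851/57690908 ≈ 2.7387)
M(c, D) = D⁴ - 132*c (M(c, D) = -132*c + D³*D = -132*c + D⁴ = D⁴ - 132*c)
√(Q + M(-99, 152)) = √(157996851/57690908 + (152⁴ - 132*(-99))) = √(157996851/57690908 + (533794816 + 13068)) = √(157996851/57690908 + 533807884) = √(30795861683515523/57690908) = √444160305791104788491221/28845454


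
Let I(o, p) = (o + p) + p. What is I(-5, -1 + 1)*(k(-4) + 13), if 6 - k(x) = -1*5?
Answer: -120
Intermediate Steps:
k(x) = 11 (k(x) = 6 - (-1)*5 = 6 - 1*(-5) = 6 + 5 = 11)
I(o, p) = o + 2*p
I(-5, -1 + 1)*(k(-4) + 13) = (-5 + 2*(-1 + 1))*(11 + 13) = (-5 + 2*0)*24 = (-5 + 0)*24 = -5*24 = -120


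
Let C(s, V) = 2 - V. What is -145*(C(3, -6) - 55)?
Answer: 6815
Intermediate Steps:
-145*(C(3, -6) - 55) = -145*((2 - 1*(-6)) - 55) = -145*((2 + 6) - 55) = -145*(8 - 55) = -145*(-47) = 6815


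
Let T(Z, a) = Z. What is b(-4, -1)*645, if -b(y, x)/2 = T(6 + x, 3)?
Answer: -6450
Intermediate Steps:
b(y, x) = -12 - 2*x (b(y, x) = -2*(6 + x) = -12 - 2*x)
b(-4, -1)*645 = (-12 - 2*(-1))*645 = (-12 + 2)*645 = -10*645 = -6450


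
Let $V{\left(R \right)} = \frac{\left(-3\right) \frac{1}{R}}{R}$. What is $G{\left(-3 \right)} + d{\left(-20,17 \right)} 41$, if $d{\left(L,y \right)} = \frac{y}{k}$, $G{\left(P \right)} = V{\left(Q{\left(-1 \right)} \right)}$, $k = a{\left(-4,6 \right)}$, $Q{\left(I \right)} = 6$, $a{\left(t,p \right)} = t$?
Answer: $- \frac{523}{3} \approx -174.33$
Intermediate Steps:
$k = -4$
$V{\left(R \right)} = - \frac{3}{R^{2}}$
$G{\left(P \right)} = - \frac{1}{12}$ ($G{\left(P \right)} = - \frac{3}{36} = \left(-3\right) \frac{1}{36} = - \frac{1}{12}$)
$d{\left(L,y \right)} = - \frac{y}{4}$ ($d{\left(L,y \right)} = \frac{y}{-4} = - \frac{y}{4}$)
$G{\left(-3 \right)} + d{\left(-20,17 \right)} 41 = - \frac{1}{12} + \left(- \frac{1}{4}\right) 17 \cdot 41 = - \frac{1}{12} - \frac{697}{4} = - \frac{523}{3}$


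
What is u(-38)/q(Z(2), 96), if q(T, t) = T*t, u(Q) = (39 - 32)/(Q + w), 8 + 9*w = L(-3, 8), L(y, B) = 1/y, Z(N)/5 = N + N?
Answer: -63/672640 ≈ -9.3661e-5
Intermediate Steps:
Z(N) = 10*N (Z(N) = 5*(N + N) = 5*(2*N) = 10*N)
w = -25/27 (w = -8/9 + (1/9)/(-3) = -8/9 + (1/9)*(-1/3) = -8/9 - 1/27 = -25/27 ≈ -0.92593)
u(Q) = 7/(-25/27 + Q) (u(Q) = (39 - 32)/(Q - 25/27) = 7/(-25/27 + Q))
u(-38)/q(Z(2), 96) = (189/(-25 + 27*(-38)))/(((10*2)*96)) = (189/(-25 - 1026))/((20*96)) = (189/(-1051))/1920 = (189*(-1/1051))*(1/1920) = -189/1051*1/1920 = -63/672640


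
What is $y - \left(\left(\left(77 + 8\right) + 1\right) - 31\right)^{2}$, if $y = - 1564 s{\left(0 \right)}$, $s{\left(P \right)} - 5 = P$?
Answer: $-10845$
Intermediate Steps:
$s{\left(P \right)} = 5 + P$
$y = -7820$ ($y = - 1564 \left(5 + 0\right) = \left(-1564\right) 5 = -7820$)
$y - \left(\left(\left(77 + 8\right) + 1\right) - 31\right)^{2} = -7820 - \left(\left(\left(77 + 8\right) + 1\right) - 31\right)^{2} = -7820 - \left(\left(85 + 1\right) - 31\right)^{2} = -7820 - \left(86 - 31\right)^{2} = -7820 - 55^{2} = -7820 - 3025 = -10845$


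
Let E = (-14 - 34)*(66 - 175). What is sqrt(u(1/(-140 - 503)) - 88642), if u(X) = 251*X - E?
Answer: I*sqrt(38812272819)/643 ≈ 306.39*I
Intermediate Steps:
E = 5232 (E = -48*(-109) = 5232)
u(X) = -5232 + 251*X (u(X) = 251*X - 1*5232 = 251*X - 5232 = -5232 + 251*X)
sqrt(u(1/(-140 - 503)) - 88642) = sqrt((-5232 + 251/(-140 - 503)) - 88642) = sqrt((-5232 + 251/(-643)) - 88642) = sqrt((-5232 + 251*(-1/643)) - 88642) = sqrt((-5232 - 251/643) - 88642) = sqrt(-3364427/643 - 88642) = sqrt(-60361233/643) = I*sqrt(38812272819)/643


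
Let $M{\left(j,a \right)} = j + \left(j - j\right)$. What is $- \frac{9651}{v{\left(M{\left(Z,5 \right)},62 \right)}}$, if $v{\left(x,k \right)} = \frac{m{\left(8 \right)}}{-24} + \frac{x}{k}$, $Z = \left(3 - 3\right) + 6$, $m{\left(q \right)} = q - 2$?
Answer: $\frac{1196724}{19} \approx 62986.0$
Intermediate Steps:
$m{\left(q \right)} = -2 + q$
$Z = 6$ ($Z = 0 + 6 = 6$)
$M{\left(j,a \right)} = j$ ($M{\left(j,a \right)} = j + 0 = j$)
$v{\left(x,k \right)} = - \frac{1}{4} + \frac{x}{k}$ ($v{\left(x,k \right)} = \frac{-2 + 8}{-24} + \frac{x}{k} = 6 \left(- \frac{1}{24}\right) + \frac{x}{k} = - \frac{1}{4} + \frac{x}{k}$)
$- \frac{9651}{v{\left(M{\left(Z,5 \right)},62 \right)}} = - \frac{9651}{\frac{1}{62} \left(6 - \frac{31}{2}\right)} = - \frac{9651}{\frac{1}{62} \left(- \frac{19}{2}\right)} = - \frac{9651}{- \frac{19}{124}} = \left(-9651\right) \left(- \frac{124}{19}\right) = \frac{1196724}{19}$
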